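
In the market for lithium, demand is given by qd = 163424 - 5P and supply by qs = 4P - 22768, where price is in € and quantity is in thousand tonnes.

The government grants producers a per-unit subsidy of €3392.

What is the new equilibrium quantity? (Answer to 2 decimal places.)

67521.78

Before the shock: 163424 - 5P = 4P - 22768 ⇒ 186192 = 9P ⇒ P = 20688, q = 59984.
Since sellers receive the price plus the subsidy, the effective supply curve becomes qs = 4P - 9200.
Clearing the new market: 163424 - 5P = 4P - 9200, so P = 172624/9 ≈ 19180.4444 and q = 607696/9 ≈ 67521.7778.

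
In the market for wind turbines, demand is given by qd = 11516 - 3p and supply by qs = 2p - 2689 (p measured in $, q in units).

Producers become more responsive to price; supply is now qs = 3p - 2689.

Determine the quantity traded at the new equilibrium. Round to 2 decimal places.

Initially, 11516 - 3p = 2p - 2689, so 14205 = 5p and p = 2841, q = 2993.
With the change applied: demand qd = 11516 - 3p, supply qs = 3p - 2689.
Equate the new curves: 11516 - 3p = 3p - 2689, giving 14205 = 6p, p = 2367.5, q = 4413.5.

4413.50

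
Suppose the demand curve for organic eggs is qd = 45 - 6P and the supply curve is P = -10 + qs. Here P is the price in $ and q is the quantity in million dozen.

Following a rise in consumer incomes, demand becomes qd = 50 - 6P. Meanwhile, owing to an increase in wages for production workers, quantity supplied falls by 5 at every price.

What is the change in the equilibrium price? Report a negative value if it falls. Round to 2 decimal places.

Before the shock: 45 - 6P = P + 10 ⇒ 35 = 7P ⇒ P = 5, q = 15.
After the shift, demand is qd = 50 - 6P and supply is qs = P + 5.
New equilibrium: 50 - 6P = P + 5 ⇒ 45 = 7P ⇒ P = 45/7 ≈ 6.4286, q = 80/7 ≈ 11.4286.
ΔP = 6.4286 − 5 = +1.43.

+1.43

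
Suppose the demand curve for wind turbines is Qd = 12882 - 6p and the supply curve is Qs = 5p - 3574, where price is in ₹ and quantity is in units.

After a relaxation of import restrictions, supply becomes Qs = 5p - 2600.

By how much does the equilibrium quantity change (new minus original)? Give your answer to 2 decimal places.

+531.27

Original equilibrium: 12882 - 6p = 5p - 3574 gives 16456 = 11p, so p = 1496 and Q = 3906.
After the shift, demand is Qd = 12882 - 6p and supply is Qs = 5p - 2600.
New equilibrium: 12882 - 6p = 5p - 2600 ⇒ 15482 = 11p ⇒ p = 15482/11 ≈ 1407.4545, Q = 48810/11 ≈ 4437.2727.
ΔQ = 4437.2727 − 3906 = +531.27.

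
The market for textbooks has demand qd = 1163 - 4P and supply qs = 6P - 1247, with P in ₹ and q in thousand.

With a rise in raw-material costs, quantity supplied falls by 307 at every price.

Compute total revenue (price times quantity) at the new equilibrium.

20703.54

Solve the original market: 1163 - 4P = 6P - 1247, hence P = 241 and q = 199.
With the change applied: demand qd = 1163 - 4P, supply qs = 6P - 1554.
New equilibrium: 1163 - 4P = 6P - 1554 ⇒ 2717 = 10P ⇒ P = 271.7, q = 76.2.
New expenditure = 271.7 × 76.2 = 20703.54.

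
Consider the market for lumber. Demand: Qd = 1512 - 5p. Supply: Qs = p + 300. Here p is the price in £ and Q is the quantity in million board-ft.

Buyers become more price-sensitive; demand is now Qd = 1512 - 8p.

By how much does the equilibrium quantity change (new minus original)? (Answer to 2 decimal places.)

Original equilibrium: 1512 - 5p = p + 300 gives 1212 = 6p, so p = 202 and Q = 502.
With the change applied: demand Qd = 1512 - 8p, supply Qs = p + 300.
Clearing the new market: 1512 - 8p = p + 300, so p = 404/3 ≈ 134.6667 and Q = 1304/3 ≈ 434.6667.
ΔQ = 434.6667 − 502 = -67.33.

-67.33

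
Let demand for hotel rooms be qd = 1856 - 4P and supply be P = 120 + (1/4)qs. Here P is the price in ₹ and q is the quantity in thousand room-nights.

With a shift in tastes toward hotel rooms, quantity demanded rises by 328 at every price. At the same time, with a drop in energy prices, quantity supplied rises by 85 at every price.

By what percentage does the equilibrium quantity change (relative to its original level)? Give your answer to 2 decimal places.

Initially, 1856 - 4P = 4P - 480, so 2336 = 8P and P = 292, q = 688.
The new curves are qd = 2184 - 4P (demand) and qs = 4P - 395 (supply).
New equilibrium: 2184 - 4P = 4P - 395 ⇒ 2579 = 8P ⇒ P = 322.375, q = 894.5.
%Δq = (894.5 − 688) / 688 × 100 = +30.01%.

+30.01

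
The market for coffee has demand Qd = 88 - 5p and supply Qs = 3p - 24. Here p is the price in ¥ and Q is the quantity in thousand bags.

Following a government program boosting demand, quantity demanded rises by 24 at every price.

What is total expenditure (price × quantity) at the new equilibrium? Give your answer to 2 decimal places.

459.00

Solve the original market: 88 - 5p = 3p - 24, hence p = 14 and Q = 18.
After the shift, demand is Qd = 112 - 5p and supply is Qs = 3p - 24.
Equate the new curves: 112 - 5p = 3p - 24, giving 136 = 8p, p = 17, Q = 27.
New expenditure = 17 × 27 = 459.00.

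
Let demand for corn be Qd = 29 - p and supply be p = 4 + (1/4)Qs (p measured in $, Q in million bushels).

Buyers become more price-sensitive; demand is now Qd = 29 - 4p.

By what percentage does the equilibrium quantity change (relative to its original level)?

-67.5

Solve the original market: 29 - p = 4p - 16, hence p = 9 and Q = 20.
After the shift, demand is Qd = 29 - 4p and supply is Qs = 4p - 16.
Clearing the new market: 29 - 4p = 4p - 16, so p = 5.625 and Q = 6.5.
%ΔQ = (6.5 − 20) / 20 × 100 = -67.5%.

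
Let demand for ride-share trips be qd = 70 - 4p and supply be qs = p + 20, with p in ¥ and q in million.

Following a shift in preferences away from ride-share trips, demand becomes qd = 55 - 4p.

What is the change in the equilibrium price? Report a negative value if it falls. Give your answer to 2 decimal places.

-3.00

Solve the original market: 70 - 4p = p + 20, hence p = 10 and q = 30.
After the shift, demand is qd = 55 - 4p and supply is qs = p + 20.
Clearing the new market: 55 - 4p = p + 20, so p = 7 and q = 27.
Δp = 7 − 10 = -3.00.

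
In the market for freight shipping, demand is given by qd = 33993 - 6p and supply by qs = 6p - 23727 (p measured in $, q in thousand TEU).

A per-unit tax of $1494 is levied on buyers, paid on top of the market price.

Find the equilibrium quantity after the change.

651

Initially, 33993 - 6p = 6p - 23727, so 57720 = 12p and p = 4810, q = 5133.
Since buyers pay the price plus the tax, the effective demand curve becomes qd = 25029 - 6p.
Clearing the new market: 25029 - 6p = 6p - 23727, so p = 4063 and q = 651.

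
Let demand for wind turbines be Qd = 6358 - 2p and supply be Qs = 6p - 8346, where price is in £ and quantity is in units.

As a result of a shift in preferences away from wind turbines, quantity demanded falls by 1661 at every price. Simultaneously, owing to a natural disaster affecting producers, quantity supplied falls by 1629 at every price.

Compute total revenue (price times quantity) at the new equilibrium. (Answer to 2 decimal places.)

Original equilibrium: 6358 - 2p = 6p - 8346 gives 14704 = 8p, so p = 1838 and Q = 2682.
After the shift, demand is Qd = 4697 - 2p and supply is Qs = 6p - 9975.
New equilibrium: 4697 - 2p = 6p - 9975 ⇒ 14672 = 8p ⇒ p = 1834, Q = 1029.
New expenditure = 1834 × 1029 = 1887186.00.

1887186.00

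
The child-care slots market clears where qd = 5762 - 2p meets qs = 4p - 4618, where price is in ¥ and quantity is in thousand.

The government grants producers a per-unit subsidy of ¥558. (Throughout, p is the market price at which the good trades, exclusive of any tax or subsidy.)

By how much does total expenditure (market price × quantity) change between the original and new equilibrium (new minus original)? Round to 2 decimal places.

Before the shock: 5762 - 2p = 4p - 4618 ⇒ 10380 = 6p ⇒ p = 1730, q = 2302.
Since sellers receive the price plus the subsidy, the effective supply curve becomes qs = 4p - 2386.
New equilibrium: 5762 - 2p = 4p - 2386 ⇒ 8148 = 6p ⇒ p = 1358, q = 3046.
Expenditure moves from 1730×2302 = 3982460 to 1358×3046 = 4136468; change = +154008.00.

+154008.00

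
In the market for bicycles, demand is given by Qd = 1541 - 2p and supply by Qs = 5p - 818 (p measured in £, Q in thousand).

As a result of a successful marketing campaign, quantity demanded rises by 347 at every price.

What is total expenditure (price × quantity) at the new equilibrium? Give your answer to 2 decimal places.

430971.92

Solve the original market: 1541 - 2p = 5p - 818, hence p = 337 and Q = 867.
After the shift, demand is Qd = 1888 - 2p and supply is Qs = 5p - 818.
Setting them equal: 1888 - 2p = 5p - 818 → 2706 = 7p, so p = 2706/7 ≈ 386.5714 and Q = 7804/7 ≈ 1114.8571.
New expenditure = 386.5714 × 1114.8571 = 430971.92.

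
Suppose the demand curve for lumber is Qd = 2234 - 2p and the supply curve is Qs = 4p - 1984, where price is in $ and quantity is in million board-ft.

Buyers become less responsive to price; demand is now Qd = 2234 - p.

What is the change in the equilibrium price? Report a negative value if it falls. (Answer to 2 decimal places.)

+140.60

Initially, 2234 - 2p = 4p - 1984, so 4218 = 6p and p = 703, Q = 828.
With the change applied: demand Qd = 2234 - p, supply Qs = 4p - 1984.
Equate the new curves: 2234 - p = 4p - 1984, giving 4218 = 5p, p = 843.6, Q = 1390.4.
Δp = 843.6 − 703 = +140.60.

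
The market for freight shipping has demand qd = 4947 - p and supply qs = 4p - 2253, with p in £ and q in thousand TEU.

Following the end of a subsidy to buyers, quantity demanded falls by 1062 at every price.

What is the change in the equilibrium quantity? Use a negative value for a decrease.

Solve the original market: 4947 - p = 4p - 2253, hence p = 1440 and q = 3507.
The new curves are qd = 3885 - p (demand) and qs = 4p - 2253 (supply).
Clearing the new market: 3885 - p = 4p - 2253, so p = 1227.6 and q = 2657.4.
Δq = 2657.4 − 3507 = -849.6.

-849.6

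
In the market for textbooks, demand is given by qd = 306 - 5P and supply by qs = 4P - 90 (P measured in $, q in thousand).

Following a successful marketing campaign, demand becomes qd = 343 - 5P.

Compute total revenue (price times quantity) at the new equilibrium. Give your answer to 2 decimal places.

4928.72

Original equilibrium: 306 - 5P = 4P - 90 gives 396 = 9P, so P = 44 and q = 86.
With the change applied: demand qd = 343 - 5P, supply qs = 4P - 90.
Equate the new curves: 343 - 5P = 4P - 90, giving 433 = 9P, P = 433/9 ≈ 48.1111, q = 922/9 ≈ 102.4444.
New expenditure = 48.1111 × 102.4444 = 4928.72.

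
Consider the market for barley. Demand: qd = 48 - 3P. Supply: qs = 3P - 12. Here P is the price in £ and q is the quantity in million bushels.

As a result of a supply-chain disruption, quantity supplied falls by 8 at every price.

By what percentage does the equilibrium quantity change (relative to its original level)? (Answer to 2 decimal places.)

-22.22

Initially, 48 - 3P = 3P - 12, so 60 = 6P and P = 10, q = 18.
After the shift, demand is qd = 48 - 3P and supply is qs = 3P - 20.
Clearing the new market: 48 - 3P = 3P - 20, so P = 34/3 ≈ 11.3333 and q = 14.
%Δq = (14 − 18) / 18 × 100 = -22.22%.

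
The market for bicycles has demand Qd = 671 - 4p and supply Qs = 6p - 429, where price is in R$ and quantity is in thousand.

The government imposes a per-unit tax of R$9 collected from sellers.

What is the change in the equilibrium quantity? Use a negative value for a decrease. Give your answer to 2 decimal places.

Original equilibrium: 671 - 4p = 6p - 429 gives 1100 = 10p, so p = 110 and Q = 231.
Since sellers keep the price net of the tax, the effective supply curve becomes Qs = 6p - 483.
Clearing the new market: 671 - 4p = 6p - 483, so p = 115.4 and Q = 209.4.
ΔQ = 209.4 − 231 = -21.60.

-21.60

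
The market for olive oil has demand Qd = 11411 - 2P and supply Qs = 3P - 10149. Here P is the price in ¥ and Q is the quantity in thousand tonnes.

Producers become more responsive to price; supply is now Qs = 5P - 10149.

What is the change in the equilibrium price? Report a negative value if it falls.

Solve the original market: 11411 - 2P = 3P - 10149, hence P = 4312 and Q = 2787.
The shock moves the curves to Qd = 11411 - 2P and Qs = 5P - 10149.
Clearing the new market: 11411 - 2P = 5P - 10149, so P = 3080 and Q = 5251.
ΔP = 3080 − 4312 = -1232.

-1232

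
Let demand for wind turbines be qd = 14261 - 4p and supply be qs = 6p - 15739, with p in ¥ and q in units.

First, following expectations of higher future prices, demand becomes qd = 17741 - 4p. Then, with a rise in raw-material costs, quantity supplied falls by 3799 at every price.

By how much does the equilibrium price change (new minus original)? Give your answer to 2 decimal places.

Solve the original market: 14261 - 4p = 6p - 15739, hence p = 3000 and q = 2261.
With the change applied: demand qd = 17741 - 4p, supply qs = 6p - 19538.
Clearing the new market: 17741 - 4p = 6p - 19538, so p = 3727.9 and q = 2829.4.
Δp = 3727.9 − 3000 = +727.90.

+727.90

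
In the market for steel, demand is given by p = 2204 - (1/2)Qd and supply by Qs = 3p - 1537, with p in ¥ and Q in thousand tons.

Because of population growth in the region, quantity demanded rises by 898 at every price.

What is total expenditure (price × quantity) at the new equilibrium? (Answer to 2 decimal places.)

3515659.68

Solve the original market: 4408 - 2p = 3p - 1537, hence p = 1189 and Q = 2030.
After the shift, demand is Qd = 5306 - 2p and supply is Qs = 3p - 1537.
Equate the new curves: 5306 - 2p = 3p - 1537, giving 6843 = 5p, p = 1368.6, Q = 2568.8.
New expenditure = 1368.6 × 2568.8 = 3515659.68.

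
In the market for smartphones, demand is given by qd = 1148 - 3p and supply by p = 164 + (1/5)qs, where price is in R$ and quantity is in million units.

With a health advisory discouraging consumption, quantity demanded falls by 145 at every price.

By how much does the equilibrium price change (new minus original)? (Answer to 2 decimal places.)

-18.13

Initially, 1148 - 3p = 5p - 820, so 1968 = 8p and p = 246, q = 410.
After the shift, demand is qd = 1003 - 3p and supply is qs = 5p - 820.
Equate the new curves: 1003 - 3p = 5p - 820, giving 1823 = 8p, p = 227.875, q = 319.375.
Δp = 227.875 − 246 = -18.13.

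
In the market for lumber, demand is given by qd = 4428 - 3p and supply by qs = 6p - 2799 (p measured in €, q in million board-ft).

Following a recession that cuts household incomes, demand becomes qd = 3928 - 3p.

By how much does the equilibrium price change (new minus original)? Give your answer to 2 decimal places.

-55.56

Original equilibrium: 4428 - 3p = 6p - 2799 gives 7227 = 9p, so p = 803 and q = 2019.
After the shift, demand is qd = 3928 - 3p and supply is qs = 6p - 2799.
Setting them equal: 3928 - 3p = 6p - 2799 → 6727 = 9p, so p = 6727/9 ≈ 747.4444 and q = 5057/3 ≈ 1685.6667.
Δp = 747.4444 − 803 = -55.56.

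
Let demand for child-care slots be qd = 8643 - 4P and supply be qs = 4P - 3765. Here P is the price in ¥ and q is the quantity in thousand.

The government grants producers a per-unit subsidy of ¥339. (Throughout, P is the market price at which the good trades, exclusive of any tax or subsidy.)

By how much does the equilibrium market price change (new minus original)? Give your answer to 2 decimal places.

Before the shock: 8643 - 4P = 4P - 3765 ⇒ 12408 = 8P ⇒ P = 1551, q = 2439.
Since sellers receive the price plus the subsidy, the effective supply curve becomes qs = 4P - 2409.
Equate the new curves: 8643 - 4P = 4P - 2409, giving 11052 = 8P, P = 1381.5, q = 3117.
ΔP = 1381.5 − 1551 = -169.50.

-169.50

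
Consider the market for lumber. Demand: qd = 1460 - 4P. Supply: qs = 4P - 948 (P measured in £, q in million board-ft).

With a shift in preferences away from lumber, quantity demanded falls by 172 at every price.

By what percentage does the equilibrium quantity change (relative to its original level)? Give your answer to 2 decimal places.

-33.59

Solve the original market: 1460 - 4P = 4P - 948, hence P = 301 and q = 256.
After the shift, demand is qd = 1288 - 4P and supply is qs = 4P - 948.
Equate the new curves: 1288 - 4P = 4P - 948, giving 2236 = 8P, P = 279.5, q = 170.
%Δq = (170 − 256) / 256 × 100 = -33.59%.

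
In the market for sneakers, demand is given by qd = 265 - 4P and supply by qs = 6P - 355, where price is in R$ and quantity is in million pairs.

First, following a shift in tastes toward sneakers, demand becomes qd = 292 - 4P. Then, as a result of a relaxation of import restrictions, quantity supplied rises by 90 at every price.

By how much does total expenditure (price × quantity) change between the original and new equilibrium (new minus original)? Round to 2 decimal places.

Before the shock: 265 - 4P = 6P - 355 ⇒ 620 = 10P ⇒ P = 62, q = 17.
The shock moves the curves to qd = 292 - 4P and qs = 6P - 265.
Setting them equal: 292 - 4P = 6P - 265 → 557 = 10P, so P = 55.7 and q = 69.2.
Expenditure moves from 62×17 = 1054 to 55.7×69.2 = 3854.44; change = +2800.44.

+2800.44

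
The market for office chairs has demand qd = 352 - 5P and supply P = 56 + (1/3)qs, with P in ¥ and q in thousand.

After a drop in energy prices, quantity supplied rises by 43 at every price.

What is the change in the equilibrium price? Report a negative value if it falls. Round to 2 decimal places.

Before the shock: 352 - 5P = 3P - 168 ⇒ 520 = 8P ⇒ P = 65, q = 27.
The new curves are qd = 352 - 5P (demand) and qs = 3P - 125 (supply).
New equilibrium: 352 - 5P = 3P - 125 ⇒ 477 = 8P ⇒ P = 59.625, q = 53.875.
ΔP = 59.625 − 65 = -5.38.

-5.38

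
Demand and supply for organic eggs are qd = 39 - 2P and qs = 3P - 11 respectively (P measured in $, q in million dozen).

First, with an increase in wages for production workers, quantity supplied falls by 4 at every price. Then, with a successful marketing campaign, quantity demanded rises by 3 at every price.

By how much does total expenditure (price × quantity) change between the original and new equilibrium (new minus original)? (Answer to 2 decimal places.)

Before the shock: 39 - 2P = 3P - 11 ⇒ 50 = 5P ⇒ P = 10, q = 19.
After the shift, demand is qd = 42 - 2P and supply is qs = 3P - 15.
New equilibrium: 42 - 2P = 3P - 15 ⇒ 57 = 5P ⇒ P = 11.4, q = 19.2.
Expenditure moves from 10×19 = 190 to 11.4×19.2 = 218.88; change = +28.88.

+28.88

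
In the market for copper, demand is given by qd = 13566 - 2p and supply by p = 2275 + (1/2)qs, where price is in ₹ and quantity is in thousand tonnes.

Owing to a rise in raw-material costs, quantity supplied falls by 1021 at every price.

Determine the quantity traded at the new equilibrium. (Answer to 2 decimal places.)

3997.50

Solve the original market: 13566 - 2p = 2p - 4550, hence p = 4529 and q = 4508.
With the change applied: demand qd = 13566 - 2p, supply qs = 2p - 5571.
New equilibrium: 13566 - 2p = 2p - 5571 ⇒ 19137 = 4p ⇒ p = 4784.25, q = 3997.5.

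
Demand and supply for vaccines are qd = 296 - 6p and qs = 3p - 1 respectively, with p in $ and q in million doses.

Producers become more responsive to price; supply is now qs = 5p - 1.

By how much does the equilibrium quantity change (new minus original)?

+36

Before the shock: 296 - 6p = 3p - 1 ⇒ 297 = 9p ⇒ p = 33, q = 98.
After the shift, demand is qd = 296 - 6p and supply is qs = 5p - 1.
Setting them equal: 296 - 6p = 5p - 1 → 297 = 11p, so p = 27 and q = 134.
Δq = 134 − 98 = +36.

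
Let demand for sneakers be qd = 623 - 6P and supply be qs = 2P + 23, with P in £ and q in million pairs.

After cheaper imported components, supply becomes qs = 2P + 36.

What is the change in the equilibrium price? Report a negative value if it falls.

-1.625

Solve the original market: 623 - 6P = 2P + 23, hence P = 75 and q = 173.
The shock moves the curves to qd = 623 - 6P and qs = 2P + 36.
Equate the new curves: 623 - 6P = 2P + 36, giving 587 = 8P, P = 73.375, q = 182.75.
ΔP = 73.375 − 75 = -1.625.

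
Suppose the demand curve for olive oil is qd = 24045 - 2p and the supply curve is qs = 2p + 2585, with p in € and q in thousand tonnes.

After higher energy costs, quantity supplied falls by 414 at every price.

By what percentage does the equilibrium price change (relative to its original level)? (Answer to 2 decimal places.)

Initially, 24045 - 2p = 2p + 2585, so 21460 = 4p and p = 5365, q = 13315.
The shock moves the curves to qd = 24045 - 2p and qs = 2p + 2171.
Clearing the new market: 24045 - 2p = 2p + 2171, so p = 5468.5 and q = 13108.
%Δp = (5468.5 − 5365) / 5365 × 100 = +1.93%.

+1.93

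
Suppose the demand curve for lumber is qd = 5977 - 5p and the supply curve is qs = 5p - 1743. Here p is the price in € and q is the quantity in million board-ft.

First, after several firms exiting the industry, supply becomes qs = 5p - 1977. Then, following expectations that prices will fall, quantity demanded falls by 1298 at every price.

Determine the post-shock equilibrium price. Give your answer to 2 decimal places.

665.60

Original equilibrium: 5977 - 5p = 5p - 1743 gives 7720 = 10p, so p = 772 and q = 2117.
The shock moves the curves to qd = 4679 - 5p and qs = 5p - 1977.
Clearing the new market: 4679 - 5p = 5p - 1977, so p = 665.6 and q = 1351.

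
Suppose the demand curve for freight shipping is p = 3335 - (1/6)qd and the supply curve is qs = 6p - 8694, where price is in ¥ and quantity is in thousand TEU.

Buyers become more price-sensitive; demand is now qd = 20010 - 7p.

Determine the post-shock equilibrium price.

Original equilibrium: 20010 - 6p = 6p - 8694 gives 28704 = 12p, so p = 2392 and q = 5658.
The new curves are qd = 20010 - 7p (demand) and qs = 6p - 8694 (supply).
New equilibrium: 20010 - 7p = 6p - 8694 ⇒ 28704 = 13p ⇒ p = 2208, q = 4554.

2208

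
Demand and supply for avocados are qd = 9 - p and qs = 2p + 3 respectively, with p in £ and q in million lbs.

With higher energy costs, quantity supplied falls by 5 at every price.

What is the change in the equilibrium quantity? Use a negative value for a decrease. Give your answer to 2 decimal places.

-1.67

Initially, 9 - p = 2p + 3, so 6 = 3p and p = 2, q = 7.
The new curves are qd = 9 - p (demand) and qs = 2p - 2 (supply).
New equilibrium: 9 - p = 2p - 2 ⇒ 11 = 3p ⇒ p = 11/3 ≈ 3.6667, q = 16/3 ≈ 5.3333.
Δq = 5.3333 − 7 = -1.67.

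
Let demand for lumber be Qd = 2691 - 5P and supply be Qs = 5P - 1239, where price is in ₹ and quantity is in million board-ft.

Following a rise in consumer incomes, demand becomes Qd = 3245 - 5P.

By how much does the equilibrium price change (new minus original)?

+55.4

Initially, 2691 - 5P = 5P - 1239, so 3930 = 10P and P = 393, Q = 726.
After the shift, demand is Qd = 3245 - 5P and supply is Qs = 5P - 1239.
New equilibrium: 3245 - 5P = 5P - 1239 ⇒ 4484 = 10P ⇒ P = 448.4, Q = 1003.
ΔP = 448.4 − 393 = +55.4.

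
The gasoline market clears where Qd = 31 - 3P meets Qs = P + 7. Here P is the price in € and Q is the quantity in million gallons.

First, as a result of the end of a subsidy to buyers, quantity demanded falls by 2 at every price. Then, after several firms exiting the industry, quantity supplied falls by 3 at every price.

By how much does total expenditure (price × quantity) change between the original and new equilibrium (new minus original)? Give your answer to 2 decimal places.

-13.94

Original equilibrium: 31 - 3P = P + 7 gives 24 = 4P, so P = 6 and Q = 13.
With the change applied: demand Qd = 29 - 3P, supply Qs = P + 4.
New equilibrium: 29 - 3P = P + 4 ⇒ 25 = 4P ⇒ P = 6.25, Q = 10.25.
Expenditure moves from 6×13 = 78 to 6.25×10.25 = 64.0625; change = -13.94.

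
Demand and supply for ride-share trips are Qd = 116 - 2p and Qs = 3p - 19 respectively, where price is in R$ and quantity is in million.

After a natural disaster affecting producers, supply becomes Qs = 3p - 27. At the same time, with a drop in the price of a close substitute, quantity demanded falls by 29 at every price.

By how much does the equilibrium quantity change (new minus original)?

-20.6

Before the shock: 116 - 2p = 3p - 19 ⇒ 135 = 5p ⇒ p = 27, Q = 62.
After the shift, demand is Qd = 87 - 2p and supply is Qs = 3p - 27.
Clearing the new market: 87 - 2p = 3p - 27, so p = 22.8 and Q = 41.4.
ΔQ = 41.4 − 62 = -20.6.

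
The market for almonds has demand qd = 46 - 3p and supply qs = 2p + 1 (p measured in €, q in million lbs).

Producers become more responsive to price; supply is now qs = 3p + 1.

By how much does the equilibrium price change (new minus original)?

-1.5

Initially, 46 - 3p = 2p + 1, so 45 = 5p and p = 9, q = 19.
With the change applied: demand qd = 46 - 3p, supply qs = 3p + 1.
Clearing the new market: 46 - 3p = 3p + 1, so p = 7.5 and q = 23.5.
Δp = 7.5 − 9 = -1.5.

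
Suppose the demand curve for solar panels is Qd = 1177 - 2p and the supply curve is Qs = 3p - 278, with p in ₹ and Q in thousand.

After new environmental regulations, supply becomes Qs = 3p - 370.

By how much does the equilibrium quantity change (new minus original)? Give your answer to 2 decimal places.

-36.80

Initially, 1177 - 2p = 3p - 278, so 1455 = 5p and p = 291, Q = 595.
With the change applied: demand Qd = 1177 - 2p, supply Qs = 3p - 370.
Setting them equal: 1177 - 2p = 3p - 370 → 1547 = 5p, so p = 309.4 and Q = 558.2.
ΔQ = 558.2 − 595 = -36.80.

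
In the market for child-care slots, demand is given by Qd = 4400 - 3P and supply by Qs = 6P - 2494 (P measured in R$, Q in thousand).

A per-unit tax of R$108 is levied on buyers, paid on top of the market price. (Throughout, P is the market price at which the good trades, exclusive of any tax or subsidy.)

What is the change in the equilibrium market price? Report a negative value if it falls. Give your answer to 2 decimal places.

Original equilibrium: 4400 - 3P = 6P - 2494 gives 6894 = 9P, so P = 766 and Q = 2102.
Since buyers pay the price plus the tax, the effective demand curve becomes Qd = 4076 - 3P.
New equilibrium: 4076 - 3P = 6P - 2494 ⇒ 6570 = 9P ⇒ P = 730, Q = 1886.
ΔP = 730 − 766 = -36.00.

-36.00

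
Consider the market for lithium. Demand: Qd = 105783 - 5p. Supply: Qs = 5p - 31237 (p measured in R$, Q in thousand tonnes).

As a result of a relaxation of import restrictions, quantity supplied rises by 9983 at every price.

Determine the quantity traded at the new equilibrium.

Original equilibrium: 105783 - 5p = 5p - 31237 gives 137020 = 10p, so p = 13702 and Q = 37273.
The new curves are Qd = 105783 - 5p (demand) and Qs = 5p - 21254 (supply).
Setting them equal: 105783 - 5p = 5p - 21254 → 127037 = 10p, so p = 12703.7 and Q = 42264.5.

42264.5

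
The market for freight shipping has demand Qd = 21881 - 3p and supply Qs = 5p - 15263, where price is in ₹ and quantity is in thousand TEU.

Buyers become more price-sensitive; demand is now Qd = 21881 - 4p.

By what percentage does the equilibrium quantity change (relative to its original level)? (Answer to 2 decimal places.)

Solve the original market: 21881 - 3p = 5p - 15263, hence p = 4643 and Q = 7952.
With the change applied: demand Qd = 21881 - 4p, supply Qs = 5p - 15263.
Equate the new curves: 21881 - 4p = 5p - 15263, giving 37144 = 9p, p = 37144/9 ≈ 4127.1111, Q = 48353/9 ≈ 5372.5556.
%ΔQ = (5372.5556 − 7952) / 7952 × 100 = -32.44%.

-32.44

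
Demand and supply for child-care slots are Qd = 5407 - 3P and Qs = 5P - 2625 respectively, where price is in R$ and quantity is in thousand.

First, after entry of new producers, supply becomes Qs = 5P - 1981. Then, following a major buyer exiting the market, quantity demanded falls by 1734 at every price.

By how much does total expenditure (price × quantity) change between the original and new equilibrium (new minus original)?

Original equilibrium: 5407 - 3P = 5P - 2625 gives 8032 = 8P, so P = 1004 and Q = 2395.
The shock moves the curves to Qd = 3673 - 3P and Qs = 5P - 1981.
Setting them equal: 3673 - 3P = 5P - 1981 → 5654 = 8P, so P = 706.75 and Q = 1552.75.
Expenditure moves from 1004×2395 = 2404580 to 706.75×1552.75 = 1097406.0625; change = -1307173.9375.

-1307173.9375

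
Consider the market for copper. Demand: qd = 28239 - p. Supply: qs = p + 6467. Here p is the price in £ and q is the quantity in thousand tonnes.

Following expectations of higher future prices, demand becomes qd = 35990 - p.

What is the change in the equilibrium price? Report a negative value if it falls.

Original equilibrium: 28239 - p = p + 6467 gives 21772 = 2p, so p = 10886 and q = 17353.
The new curves are qd = 35990 - p (demand) and qs = p + 6467 (supply).
Equate the new curves: 35990 - p = p + 6467, giving 29523 = 2p, p = 14761.5, q = 21228.5.
Δp = 14761.5 − 10886 = +3875.5.

+3875.5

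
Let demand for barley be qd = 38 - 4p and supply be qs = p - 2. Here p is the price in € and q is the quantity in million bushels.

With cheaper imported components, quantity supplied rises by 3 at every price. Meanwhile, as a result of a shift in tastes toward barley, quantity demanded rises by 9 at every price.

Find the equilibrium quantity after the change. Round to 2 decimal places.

10.20

Initially, 38 - 4p = p - 2, so 40 = 5p and p = 8, q = 6.
The shock moves the curves to qd = 47 - 4p and qs = p + 1.
Setting them equal: 47 - 4p = p + 1 → 46 = 5p, so p = 9.2 and q = 10.2.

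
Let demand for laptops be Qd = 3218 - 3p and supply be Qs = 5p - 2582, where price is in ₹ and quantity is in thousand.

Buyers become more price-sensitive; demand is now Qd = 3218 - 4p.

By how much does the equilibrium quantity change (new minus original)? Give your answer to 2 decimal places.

Before the shock: 3218 - 3p = 5p - 2582 ⇒ 5800 = 8p ⇒ p = 725, Q = 1043.
The shock moves the curves to Qd = 3218 - 4p and Qs = 5p - 2582.
Clearing the new market: 3218 - 4p = 5p - 2582, so p = 5800/9 ≈ 644.4444 and Q = 5762/9 ≈ 640.2222.
ΔQ = 640.2222 − 1043 = -402.78.

-402.78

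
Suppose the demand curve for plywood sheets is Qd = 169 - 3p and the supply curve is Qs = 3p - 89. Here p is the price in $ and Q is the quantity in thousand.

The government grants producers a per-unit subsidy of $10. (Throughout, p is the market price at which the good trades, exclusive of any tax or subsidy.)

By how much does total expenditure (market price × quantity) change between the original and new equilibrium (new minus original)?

Original equilibrium: 169 - 3p = 3p - 89 gives 258 = 6p, so p = 43 and Q = 40.
Since sellers receive the price plus the subsidy, the effective supply curve becomes Qs = 3p - 59.
Equate the new curves: 169 - 3p = 3p - 59, giving 228 = 6p, p = 38, Q = 55.
Expenditure moves from 43×40 = 1720 to 38×55 = 2090; change = +370.

+370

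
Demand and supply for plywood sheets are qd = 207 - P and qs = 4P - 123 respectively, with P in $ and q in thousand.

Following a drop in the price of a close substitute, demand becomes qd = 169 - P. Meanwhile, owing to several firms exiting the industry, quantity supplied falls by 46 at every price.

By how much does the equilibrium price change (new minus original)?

+1.6

Original equilibrium: 207 - P = 4P - 123 gives 330 = 5P, so P = 66 and q = 141.
After the shift, demand is qd = 169 - P and supply is qs = 4P - 169.
Setting them equal: 169 - P = 4P - 169 → 338 = 5P, so P = 67.6 and q = 101.4.
ΔP = 67.6 − 66 = +1.6.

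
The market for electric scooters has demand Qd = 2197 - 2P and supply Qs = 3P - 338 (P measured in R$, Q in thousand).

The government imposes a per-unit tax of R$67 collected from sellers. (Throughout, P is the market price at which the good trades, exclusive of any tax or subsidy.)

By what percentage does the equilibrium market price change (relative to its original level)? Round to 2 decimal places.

Initially, 2197 - 2P = 3P - 338, so 2535 = 5P and P = 507, Q = 1183.
Since sellers keep the price net of the tax, the effective supply curve becomes Qs = 3P - 539.
Setting them equal: 2197 - 2P = 3P - 539 → 2736 = 5P, so P = 547.2 and Q = 1102.6.
%ΔP = (547.2 − 507) / 507 × 100 = +7.93%.

+7.93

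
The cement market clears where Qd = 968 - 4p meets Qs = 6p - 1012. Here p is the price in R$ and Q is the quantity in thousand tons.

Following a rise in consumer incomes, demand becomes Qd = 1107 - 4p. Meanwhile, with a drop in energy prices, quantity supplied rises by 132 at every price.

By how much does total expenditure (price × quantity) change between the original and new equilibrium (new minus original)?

+27186.14

Original equilibrium: 968 - 4p = 6p - 1012 gives 1980 = 10p, so p = 198 and Q = 176.
After the shift, demand is Qd = 1107 - 4p and supply is Qs = 6p - 880.
New equilibrium: 1107 - 4p = 6p - 880 ⇒ 1987 = 10p ⇒ p = 198.7, Q = 312.2.
Expenditure moves from 198×176 = 34848 to 198.7×312.2 = 62034.14; change = +27186.14.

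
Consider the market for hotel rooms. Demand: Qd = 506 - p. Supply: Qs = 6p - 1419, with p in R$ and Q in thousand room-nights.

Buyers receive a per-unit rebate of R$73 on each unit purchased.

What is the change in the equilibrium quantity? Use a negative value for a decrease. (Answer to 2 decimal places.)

Original equilibrium: 506 - p = 6p - 1419 gives 1925 = 7p, so p = 275 and Q = 231.
Since buyers' out-of-pocket price is the market price minus the rebate, the effective demand curve becomes Qd = 579 - p.
Setting them equal: 579 - p = 6p - 1419 → 1998 = 7p, so p = 1998/7 ≈ 285.4286 and Q = 2055/7 ≈ 293.5714.
ΔQ = 293.5714 − 231 = +62.57.

+62.57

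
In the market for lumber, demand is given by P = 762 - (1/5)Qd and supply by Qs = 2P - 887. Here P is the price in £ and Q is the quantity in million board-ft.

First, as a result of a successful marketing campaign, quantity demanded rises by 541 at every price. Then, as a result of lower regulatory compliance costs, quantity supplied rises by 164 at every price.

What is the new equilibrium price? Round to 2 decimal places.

Initially, 3810 - 5P = 2P - 887, so 4697 = 7P and P = 671, Q = 455.
With the change applied: demand Qd = 4351 - 5P, supply Qs = 2P - 723.
Equate the new curves: 4351 - 5P = 2P - 723, giving 5074 = 7P, P = 5074/7 ≈ 724.8571, Q = 5087/7 ≈ 726.7143.

724.86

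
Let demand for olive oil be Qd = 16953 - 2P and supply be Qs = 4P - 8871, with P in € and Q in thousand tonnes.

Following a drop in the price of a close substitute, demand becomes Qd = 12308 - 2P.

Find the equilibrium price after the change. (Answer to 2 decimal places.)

Before the shock: 16953 - 2P = 4P - 8871 ⇒ 25824 = 6P ⇒ P = 4304, Q = 8345.
After the shift, demand is Qd = 12308 - 2P and supply is Qs = 4P - 8871.
New equilibrium: 12308 - 2P = 4P - 8871 ⇒ 21179 = 6P ⇒ P = 21179/6 ≈ 3529.8333, Q = 15745/3 ≈ 5248.3333.

3529.83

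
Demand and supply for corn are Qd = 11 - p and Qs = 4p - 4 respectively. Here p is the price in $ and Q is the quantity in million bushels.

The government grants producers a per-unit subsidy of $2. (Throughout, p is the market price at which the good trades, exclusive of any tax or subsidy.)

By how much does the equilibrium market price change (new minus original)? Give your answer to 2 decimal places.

-1.60

Solve the original market: 11 - p = 4p - 4, hence p = 3 and Q = 8.
Since sellers receive the price plus the subsidy, the effective supply curve becomes Qs = 4p + 4.
Clearing the new market: 11 - p = 4p + 4, so p = 1.4 and Q = 9.6.
Δp = 1.4 − 3 = -1.60.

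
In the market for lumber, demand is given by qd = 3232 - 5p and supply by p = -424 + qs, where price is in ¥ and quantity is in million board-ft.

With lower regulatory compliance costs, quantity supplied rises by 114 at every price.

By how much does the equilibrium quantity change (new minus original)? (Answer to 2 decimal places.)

Initially, 3232 - 5p = p + 424, so 2808 = 6p and p = 468, q = 892.
With the change applied: demand qd = 3232 - 5p, supply qs = p + 538.
New equilibrium: 3232 - 5p = p + 538 ⇒ 2694 = 6p ⇒ p = 449, q = 987.
Δq = 987 − 892 = +95.00.

+95.00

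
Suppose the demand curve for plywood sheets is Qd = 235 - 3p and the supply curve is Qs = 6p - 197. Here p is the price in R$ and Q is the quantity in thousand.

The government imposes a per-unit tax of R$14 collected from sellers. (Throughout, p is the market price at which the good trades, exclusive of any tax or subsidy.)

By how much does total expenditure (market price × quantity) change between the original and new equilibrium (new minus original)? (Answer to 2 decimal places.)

-756.00

Solve the original market: 235 - 3p = 6p - 197, hence p = 48 and Q = 91.
Since sellers keep the price net of the tax, the effective supply curve becomes Qs = 6p - 281.
Setting them equal: 235 - 3p = 6p - 281 → 516 = 9p, so p = 172/3 ≈ 57.3333 and Q = 63.
Expenditure moves from 48×91 = 4368 to 57.3333×63 = 3612; change = -756.00.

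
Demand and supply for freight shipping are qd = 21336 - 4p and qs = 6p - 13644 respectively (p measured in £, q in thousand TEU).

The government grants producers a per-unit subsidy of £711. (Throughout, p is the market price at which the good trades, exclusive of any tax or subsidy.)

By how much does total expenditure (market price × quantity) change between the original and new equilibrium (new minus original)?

+2108086.56

Initially, 21336 - 4p = 6p - 13644, so 34980 = 10p and p = 3498, q = 7344.
Since sellers receive the price plus the subsidy, the effective supply curve becomes qs = 6p - 9378.
Setting them equal: 21336 - 4p = 6p - 9378 → 30714 = 10p, so p = 3071.4 and q = 9050.4.
Expenditure moves from 3498×7344 = 25689312 to 3071.4×9050.4 = 27797398.56; change = +2108086.56.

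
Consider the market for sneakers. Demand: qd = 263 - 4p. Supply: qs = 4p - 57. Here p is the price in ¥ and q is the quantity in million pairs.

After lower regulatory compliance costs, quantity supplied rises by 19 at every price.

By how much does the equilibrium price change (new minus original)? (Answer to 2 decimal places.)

Original equilibrium: 263 - 4p = 4p - 57 gives 320 = 8p, so p = 40 and q = 103.
The new curves are qd = 263 - 4p (demand) and qs = 4p - 38 (supply).
Setting them equal: 263 - 4p = 4p - 38 → 301 = 8p, so p = 37.625 and q = 112.5.
Δp = 37.625 − 40 = -2.38.

-2.38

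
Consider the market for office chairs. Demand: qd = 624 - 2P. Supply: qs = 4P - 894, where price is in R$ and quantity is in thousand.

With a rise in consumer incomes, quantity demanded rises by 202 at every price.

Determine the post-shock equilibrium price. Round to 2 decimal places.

Solve the original market: 624 - 2P = 4P - 894, hence P = 253 and q = 118.
After the shift, demand is qd = 826 - 2P and supply is qs = 4P - 894.
Setting them equal: 826 - 2P = 4P - 894 → 1720 = 6P, so P = 860/3 ≈ 286.6667 and q = 758/3 ≈ 252.6667.

286.67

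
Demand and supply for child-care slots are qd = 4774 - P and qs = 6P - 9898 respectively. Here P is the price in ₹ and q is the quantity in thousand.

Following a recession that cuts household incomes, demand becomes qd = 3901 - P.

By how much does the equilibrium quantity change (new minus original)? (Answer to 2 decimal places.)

Original equilibrium: 4774 - P = 6P - 9898 gives 14672 = 7P, so P = 2096 and q = 2678.
The new curves are qd = 3901 - P (demand) and qs = 6P - 9898 (supply).
Clearing the new market: 3901 - P = 6P - 9898, so P = 13799/7 ≈ 1971.2857 and q = 13508/7 ≈ 1929.7143.
Δq = 1929.7143 − 2678 = -748.29.

-748.29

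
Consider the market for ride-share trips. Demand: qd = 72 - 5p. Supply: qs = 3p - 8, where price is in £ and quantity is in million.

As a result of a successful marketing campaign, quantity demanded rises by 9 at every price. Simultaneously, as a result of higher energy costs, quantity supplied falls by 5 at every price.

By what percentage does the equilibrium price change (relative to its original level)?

Before the shock: 72 - 5p = 3p - 8 ⇒ 80 = 8p ⇒ p = 10, q = 22.
The shock moves the curves to qd = 81 - 5p and qs = 3p - 13.
Setting them equal: 81 - 5p = 3p - 13 → 94 = 8p, so p = 11.75 and q = 22.25.
%Δp = (11.75 − 10) / 10 × 100 = +17.5%.

+17.5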